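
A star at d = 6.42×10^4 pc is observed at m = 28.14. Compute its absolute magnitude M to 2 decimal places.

M = m − 5 log₁₀(d/10 pc) = 28.14 − 5 log₁₀(6.42×10^4/10)
  = 28.14 − 5 × 3.808 = 28.14 − 19.04 = 9.10.

9.10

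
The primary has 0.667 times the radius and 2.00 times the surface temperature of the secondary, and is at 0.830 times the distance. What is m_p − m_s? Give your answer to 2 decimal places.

-2.54

L_p/L_s = (0.667)²(2.00)⁴ = 7.118.
F_p/F_s = (L_p/L_s)/(d_p/d_s)² = 7.118/0.6889 = 10.33.
m_p − m_s = −2.5 log₁₀(10.33) = -2.54.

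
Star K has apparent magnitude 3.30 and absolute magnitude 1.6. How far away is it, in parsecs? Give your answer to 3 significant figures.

21.9 pc

m − M = 5 log₁₀(d/10 pc)
3.30 − (1.6) = 1.70 = 5 log₁₀(d/10)
d = 10 × 10^(1.70/5) = 10 × 10^0.340 = 21.88 pc.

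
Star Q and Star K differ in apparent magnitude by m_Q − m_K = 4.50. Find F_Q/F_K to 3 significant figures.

F_Q/F_K = 10^(−(m_Q − m_K)/2.5) = 10^(-4.50/2.5) = 10^-1.800 = 0.01585.

0.0158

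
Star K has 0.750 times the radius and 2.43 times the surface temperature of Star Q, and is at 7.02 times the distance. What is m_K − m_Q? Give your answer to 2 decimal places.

L_K/L_Q = (0.750)²(2.43)⁴ = 19.61.
F_K/F_Q = (L_K/L_Q)/(d_K/d_Q)² = 19.61/49.28 = 0.3980.
m_K − m_Q = −2.5 log₁₀(0.3980) = 1.00.

1.00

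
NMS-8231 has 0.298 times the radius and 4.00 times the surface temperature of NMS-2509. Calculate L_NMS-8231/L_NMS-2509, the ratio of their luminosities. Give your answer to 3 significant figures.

From the Stefan–Boltzmann law, L ∝ R²T⁴, so
L_NMS-8231/L_NMS-2509 = (R_NMS-8231/R_NMS-2509)² (T_NMS-8231/T_NMS-2509)⁴ = (0.298)² × (4.00)⁴ = 0.08880 × 256.0 = 22.73.

22.7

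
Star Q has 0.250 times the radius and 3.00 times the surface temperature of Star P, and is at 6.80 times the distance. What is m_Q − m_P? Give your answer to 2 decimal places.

L_Q/L_P = (0.250)²(3.00)⁴ = 5.062.
F_Q/F_P = (L_Q/L_P)/(d_Q/d_P)² = 5.062/46.24 = 0.1095.
m_Q − m_P = −2.5 log₁₀(0.1095) = 2.40.

2.40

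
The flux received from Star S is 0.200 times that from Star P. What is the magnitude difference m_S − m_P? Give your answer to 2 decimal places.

1.75

m_S − m_P = −2.5 log₁₀(F_S/F_P) = −2.5 log₁₀(0.200) = −2.5 × (-0.699) = 1.747.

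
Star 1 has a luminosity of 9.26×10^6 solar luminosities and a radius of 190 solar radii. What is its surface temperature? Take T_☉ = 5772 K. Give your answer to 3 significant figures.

T/T_☉ = (L/L_☉)^(1/4) / (R/R_☉)^(1/2)
T = 5772 × (9.26×10^6)^(1/4) / √(190) = 5772 × 55.16 / 13.78 = 2.310×10^4 K.

2.31×10^4 K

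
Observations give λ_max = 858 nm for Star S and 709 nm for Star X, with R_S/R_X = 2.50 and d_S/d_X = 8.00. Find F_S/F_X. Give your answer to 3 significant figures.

Wien's law: T_S/T_X = λ_X/λ_S = 709/858 = 0.8263.
L_S/L_X = (R_S/R_X)²(T_S/T_X)⁴ = (2.50)²(0.8263)⁴ = 2.914.
F_S/F_X = (L_S/L_X)/(d_S/d_X)² = 2.914/(8.00)² = 0.04553.

0.0455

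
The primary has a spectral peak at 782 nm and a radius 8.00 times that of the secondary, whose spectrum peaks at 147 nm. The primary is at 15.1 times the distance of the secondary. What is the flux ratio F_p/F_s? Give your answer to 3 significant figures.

3.50×10^-4

Wien's law: T_p/T_s = λ_s/λ_p = 147/782 = 0.1880.
L_p/L_s = (R_p/R_s)²(T_p/T_s)⁴ = (8.00)²(0.1880)⁴ = 0.07991.
F_p/F_s = (L_p/L_s)/(d_p/d_s)² = 0.07991/(15.1)² = 3.505×10^-4.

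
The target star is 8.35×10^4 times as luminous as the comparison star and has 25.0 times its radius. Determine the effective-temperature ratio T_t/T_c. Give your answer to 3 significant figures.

L ∝ R²T⁴ gives T ∝ (L/R²)^(1/4), so
T_t/T_c = (8.35×10^4 / 25.0²)^(1/4) = (133.6)^(1/4) = 3.400.

3.40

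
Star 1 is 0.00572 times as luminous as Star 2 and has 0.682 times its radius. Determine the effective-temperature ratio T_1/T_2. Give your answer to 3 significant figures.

0.333

L ∝ R²T⁴ gives T ∝ (L/R²)^(1/4), so
T_1/T_2 = (0.00572 / 0.682²)^(1/4) = (0.01230)^(1/4) = 0.3330.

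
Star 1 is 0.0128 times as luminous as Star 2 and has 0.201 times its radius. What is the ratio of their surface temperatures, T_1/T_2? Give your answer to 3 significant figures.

L ∝ R²T⁴ gives T ∝ (L/R²)^(1/4), so
T_1/T_2 = (0.0128 / 0.201²)^(1/4) = (0.3168)^(1/4) = 0.7502.

0.750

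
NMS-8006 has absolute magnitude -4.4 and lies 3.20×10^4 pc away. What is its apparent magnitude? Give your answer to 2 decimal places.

13.13

m = M + 5 log₁₀(d/10 pc) = -4.4 + 5 log₁₀(3.20×10^4/10)
  = -4.4 + 5 × 3.505 = -4.4 + 17.53 = 13.13.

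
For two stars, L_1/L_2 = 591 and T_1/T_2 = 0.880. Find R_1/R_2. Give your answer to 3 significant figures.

31.4

L ∝ R²T⁴ gives R ∝ √L / T², so
R_1/R_2 = √(591) / (0.880)² = 24.31 / 0.7744 = 31.39.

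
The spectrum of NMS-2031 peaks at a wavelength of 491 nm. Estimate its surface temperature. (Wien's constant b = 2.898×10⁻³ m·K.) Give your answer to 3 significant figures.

5.90×10^3 K

T = b/λ_max = 2.898×10⁻³ / (491×10⁻⁹) = 5902 K.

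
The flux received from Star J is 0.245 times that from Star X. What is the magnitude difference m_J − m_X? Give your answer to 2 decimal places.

m_J − m_X = −2.5 log₁₀(F_J/F_X) = −2.5 log₁₀(0.245) = −2.5 × (-0.611) = 1.527.

1.53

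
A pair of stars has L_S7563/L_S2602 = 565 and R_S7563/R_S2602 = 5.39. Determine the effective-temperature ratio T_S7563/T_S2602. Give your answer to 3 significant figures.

L ∝ R²T⁴ gives T ∝ (L/R²)^(1/4), so
T_S7563/T_S2602 = (565 / 5.39²)^(1/4) = (19.45)^(1/4) = 2.100.

2.10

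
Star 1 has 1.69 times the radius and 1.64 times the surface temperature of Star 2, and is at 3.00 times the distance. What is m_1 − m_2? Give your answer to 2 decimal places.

L_1/L_2 = (1.69)²(1.64)⁴ = 20.66.
F_1/F_2 = (L_1/L_2)/(d_1/d_2)² = 20.66/9.000 = 2.296.
m_1 − m_2 = −2.5 log₁₀(2.296) = -0.90.

-0.90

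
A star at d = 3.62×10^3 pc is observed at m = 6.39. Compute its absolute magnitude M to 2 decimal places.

-6.40

M = m − 5 log₁₀(d/10 pc) = 6.39 − 5 log₁₀(3.62×10^3/10)
  = 6.39 − 5 × 2.559 = 6.39 − 12.79 = -6.40.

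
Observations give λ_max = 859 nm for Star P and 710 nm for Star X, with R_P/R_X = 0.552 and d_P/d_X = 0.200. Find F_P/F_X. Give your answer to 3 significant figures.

Wien's law: T_P/T_X = λ_X/λ_P = 710/859 = 0.8265.
L_P/L_X = (R_P/R_X)²(T_P/T_X)⁴ = (0.552)²(0.8265)⁴ = 0.1422.
F_P/F_X = (L_P/L_X)/(d_P/d_X)² = 0.1422/(0.200)² = 3.555.

3.56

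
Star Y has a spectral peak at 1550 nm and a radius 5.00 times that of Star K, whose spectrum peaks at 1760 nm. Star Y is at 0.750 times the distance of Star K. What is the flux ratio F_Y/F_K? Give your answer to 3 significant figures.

73.9

Wien's law: T_Y/T_K = λ_K/λ_Y = 1760/1550 = 1.135.
L_Y/L_K = (R_Y/R_K)²(T_Y/T_K)⁴ = (5.00)²(1.135)⁴ = 41.56.
F_Y/F_K = (L_Y/L_K)/(d_Y/d_K)² = 41.56/(0.750)² = 73.88.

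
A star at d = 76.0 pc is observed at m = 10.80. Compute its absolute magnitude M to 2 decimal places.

M = m − 5 log₁₀(d/10 pc) = 10.80 − 5 log₁₀(76.0/10)
  = 10.80 − 5 × 0.881 = 10.80 − 4.40 = 6.40.

6.40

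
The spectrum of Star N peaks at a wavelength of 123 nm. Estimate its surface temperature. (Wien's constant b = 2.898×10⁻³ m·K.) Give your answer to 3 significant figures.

2.36×10^4 K

T = b/λ_max = 2.898×10⁻³ / (123×10⁻⁹) = 2.356×10^4 K.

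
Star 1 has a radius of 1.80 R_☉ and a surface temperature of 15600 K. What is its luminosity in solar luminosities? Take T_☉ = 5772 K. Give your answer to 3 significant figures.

173 solar luminosities

L/L_☉ = (R/R_☉)² (T/T_☉)⁴ = (1.80)² × (15600/5772)⁴
       = 3.240 × (2.703)⁴ = 3.240 × 53.36 = 172.9.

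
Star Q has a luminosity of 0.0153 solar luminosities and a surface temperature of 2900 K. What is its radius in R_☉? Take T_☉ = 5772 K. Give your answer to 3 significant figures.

R/R_☉ = √(L/L_☉) / (T/T_☉)² = √(0.0153) / (0.5024)²
       = 0.1237 / 0.2524 = 0.4900.

0.490 R_☉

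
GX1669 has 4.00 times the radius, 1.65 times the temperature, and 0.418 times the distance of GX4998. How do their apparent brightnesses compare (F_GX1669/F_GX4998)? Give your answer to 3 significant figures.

679

L_GX1669/L_GX4998 = (R_GX1669/R_GX4998)²(T_GX1669/T_GX4998)⁴ = (4.00)² × (1.65)⁴ = 118.6.
F_GX1669/F_GX4998 = (L_GX1669/L_GX4998)/(d_GX1669/d_GX4998)² = 118.6 / (0.418)² = 678.7.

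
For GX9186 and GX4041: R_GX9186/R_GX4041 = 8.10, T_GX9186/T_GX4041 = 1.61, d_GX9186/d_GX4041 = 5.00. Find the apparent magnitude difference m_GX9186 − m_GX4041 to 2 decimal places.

-3.12

L_GX9186/L_GX4041 = (8.10)²(1.61)⁴ = 440.8.
F_GX9186/F_GX4041 = (L_GX9186/L_GX4041)/(d_GX9186/d_GX4041)² = 440.8/25.00 = 17.63.
m_GX9186 − m_GX4041 = −2.5 log₁₀(17.63) = -3.12.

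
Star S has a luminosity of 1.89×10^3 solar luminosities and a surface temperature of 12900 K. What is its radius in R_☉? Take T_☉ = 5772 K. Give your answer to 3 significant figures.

8.70 R_☉

R/R_☉ = √(L/L_☉) / (T/T_☉)² = √(1.89×10^3) / (2.235)²
       = 43.47 / 4.995 = 8.704.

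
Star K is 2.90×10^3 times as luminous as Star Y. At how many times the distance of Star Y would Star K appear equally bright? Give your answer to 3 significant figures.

53.9

Equal flux requires L_K/d_K² = L_Y/d_Y², so d_K/d_Y = √(L_K/L_Y)
= √(2.90×10^3) = 53.85.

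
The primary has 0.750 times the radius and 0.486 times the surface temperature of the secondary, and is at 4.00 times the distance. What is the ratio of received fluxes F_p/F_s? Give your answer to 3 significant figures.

L_p/L_s = (R_p/R_s)²(T_p/T_s)⁴ = (0.750)² × (0.486)⁴ = 0.03138.
F_p/F_s = (L_p/L_s)/(d_p/d_s)² = 0.03138 / (4.00)² = 0.001961.

0.00196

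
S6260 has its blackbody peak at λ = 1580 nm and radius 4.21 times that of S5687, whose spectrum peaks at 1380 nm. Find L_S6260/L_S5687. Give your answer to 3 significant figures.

Wien's law gives T ∝ 1/λ_max, so T_S6260/T_S5687 = λ_S5687/λ_S6260 = 1380/1580 = 0.8734.
Then L ∝ R²T⁴ gives L_S6260/L_S5687 = (4.21)² × (0.8734)⁴ = 17.72 × 0.5820 = 10.31.

10.3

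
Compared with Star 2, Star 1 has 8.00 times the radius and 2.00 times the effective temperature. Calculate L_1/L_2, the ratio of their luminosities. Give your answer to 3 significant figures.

From the Stefan–Boltzmann law, L ∝ R²T⁴, so
L_1/L_2 = (R_1/R_2)² (T_1/T_2)⁴ = (8.00)² × (2.00)⁴ = 64.00 × 16.00 = 1024.

1.02×10^3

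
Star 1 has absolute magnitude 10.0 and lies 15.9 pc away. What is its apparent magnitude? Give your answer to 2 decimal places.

m = M + 5 log₁₀(d/10 pc) = 10.0 + 5 log₁₀(15.9/10)
  = 10.0 + 5 × 0.201 = 10.0 + 1.01 = 11.01.

11.01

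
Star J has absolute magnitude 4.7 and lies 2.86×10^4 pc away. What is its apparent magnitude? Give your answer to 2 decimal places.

m = M + 5 log₁₀(d/10 pc) = 4.7 + 5 log₁₀(2.86×10^4/10)
  = 4.7 + 5 × 3.456 = 4.7 + 17.28 = 21.98.

21.98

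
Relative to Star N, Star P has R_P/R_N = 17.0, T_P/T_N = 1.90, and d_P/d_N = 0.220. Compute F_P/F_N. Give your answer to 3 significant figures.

7.78×10^4

L_P/L_N = (R_P/R_N)²(T_P/T_N)⁴ = (17.0)² × (1.90)⁴ = 3766.
F_P/F_N = (L_P/L_N)/(d_P/d_N)² = 3766 / (0.220)² = 7.782×10^4.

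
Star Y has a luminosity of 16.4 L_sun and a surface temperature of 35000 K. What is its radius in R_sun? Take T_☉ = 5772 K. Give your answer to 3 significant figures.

0.110 R_sun

R/R_☉ = √(L/L_☉) / (T/T_☉)² = √(16.4) / (6.064)²
       = 4.050 / 36.77 = 0.1101.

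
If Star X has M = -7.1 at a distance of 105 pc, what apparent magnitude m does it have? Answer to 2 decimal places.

m = M + 5 log₁₀(d/10 pc) = -7.1 + 5 log₁₀(105/10)
  = -7.1 + 5 × 1.021 = -7.1 + 5.11 = -1.99.

-1.99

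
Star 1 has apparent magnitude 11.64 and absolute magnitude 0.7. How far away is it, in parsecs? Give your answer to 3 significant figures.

m − M = 5 log₁₀(d/10 pc)
11.64 − (0.7) = 10.94 = 5 log₁₀(d/10)
d = 10 × 10^(10.94/5) = 10 × 10^2.188 = 1542 pc.

1.54×10^3 pc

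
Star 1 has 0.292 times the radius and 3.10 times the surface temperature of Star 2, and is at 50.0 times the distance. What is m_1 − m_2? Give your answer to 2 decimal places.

L_1/L_2 = (0.292)²(3.10)⁴ = 7.874.
F_1/F_2 = (L_1/L_2)/(d_1/d_2)² = 7.874/2500 = 0.003150.
m_1 − m_2 = −2.5 log₁₀(0.003150) = 6.25.

6.25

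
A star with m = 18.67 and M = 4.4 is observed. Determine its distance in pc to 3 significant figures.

m − M = 5 log₁₀(d/10 pc)
18.67 − (4.4) = 14.27 = 5 log₁₀(d/10)
d = 10 × 10^(14.27/5) = 10 × 10^2.854 = 7145 pc.

7.14×10^3 pc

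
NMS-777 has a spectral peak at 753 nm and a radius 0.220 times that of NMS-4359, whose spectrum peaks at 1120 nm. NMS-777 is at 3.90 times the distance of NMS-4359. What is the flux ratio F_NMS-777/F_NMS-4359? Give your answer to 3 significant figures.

0.0156

Wien's law: T_NMS-777/T_NMS-4359 = λ_NMS-4359/λ_NMS-777 = 1120/753 = 1.487.
L_NMS-777/L_NMS-4359 = (R_NMS-777/R_NMS-4359)²(T_NMS-777/T_NMS-4359)⁴ = (0.220)²(1.487)⁴ = 0.2369.
F_NMS-777/F_NMS-4359 = (L_NMS-777/L_NMS-4359)/(d_NMS-777/d_NMS-4359)² = 0.2369/(3.90)² = 0.01557.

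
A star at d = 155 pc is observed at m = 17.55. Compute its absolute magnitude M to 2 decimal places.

M = m − 5 log₁₀(d/10 pc) = 17.55 − 5 log₁₀(155/10)
  = 17.55 − 5 × 1.190 = 17.55 − 5.95 = 11.60.

11.60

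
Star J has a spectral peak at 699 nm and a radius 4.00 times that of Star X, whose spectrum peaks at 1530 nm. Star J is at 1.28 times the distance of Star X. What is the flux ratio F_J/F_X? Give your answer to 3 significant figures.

224

Wien's law: T_J/T_X = λ_X/λ_J = 1530/699 = 2.189.
L_J/L_X = (R_J/R_X)²(T_J/T_X)⁴ = (4.00)²(2.189)⁴ = 367.3.
F_J/F_X = (L_J/L_X)/(d_J/d_X)² = 367.3/(1.28)² = 224.2.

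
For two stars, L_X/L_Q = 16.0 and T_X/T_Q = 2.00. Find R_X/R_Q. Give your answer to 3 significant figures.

L ∝ R²T⁴ gives R ∝ √L / T², so
R_X/R_Q = √(16.0) / (2.00)² = 4.000 / 4.000 = 1.000.

1.00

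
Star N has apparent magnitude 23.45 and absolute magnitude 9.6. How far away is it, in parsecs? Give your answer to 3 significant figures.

m − M = 5 log₁₀(d/10 pc)
23.45 − (9.6) = 13.85 = 5 log₁₀(d/10)
d = 10 × 10^(13.85/5) = 10 × 10^2.770 = 5888 pc.

5.89×10^3 pc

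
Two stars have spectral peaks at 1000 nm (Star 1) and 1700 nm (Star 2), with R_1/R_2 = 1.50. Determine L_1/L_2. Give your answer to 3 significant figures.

Wien's law gives T ∝ 1/λ_max, so T_1/T_2 = λ_2/λ_1 = 1700/1000 = 1.700.
Then L ∝ R²T⁴ gives L_1/L_2 = (1.50)² × (1.700)⁴ = 2.250 × 8.352 = 18.79.

18.8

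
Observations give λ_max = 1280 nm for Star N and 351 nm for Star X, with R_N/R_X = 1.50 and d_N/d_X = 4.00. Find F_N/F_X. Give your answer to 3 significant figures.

Wien's law: T_N/T_X = λ_X/λ_N = 351/1280 = 0.2742.
L_N/L_X = (R_N/R_X)²(T_N/T_X)⁴ = (1.50)²(0.2742)⁴ = 0.01272.
F_N/F_X = (L_N/L_X)/(d_N/d_X)² = 0.01272/(4.00)² = 7.952×10^-4.

7.95×10^-4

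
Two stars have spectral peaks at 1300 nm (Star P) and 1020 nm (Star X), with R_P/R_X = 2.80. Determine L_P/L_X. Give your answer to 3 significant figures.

2.97

Wien's law gives T ∝ 1/λ_max, so T_P/T_X = λ_X/λ_P = 1020/1300 = 0.7846.
Then L ∝ R²T⁴ gives L_P/L_X = (2.80)² × (0.7846)⁴ = 7.840 × 0.3790 = 2.971.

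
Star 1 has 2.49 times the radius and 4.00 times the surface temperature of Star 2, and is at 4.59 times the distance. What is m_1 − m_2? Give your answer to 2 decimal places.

-4.69

L_1/L_2 = (2.49)²(4.00)⁴ = 1587.
F_1/F_2 = (L_1/L_2)/(d_1/d_2)² = 1587/21.07 = 75.34.
m_1 − m_2 = −2.5 log₁₀(75.34) = -4.69.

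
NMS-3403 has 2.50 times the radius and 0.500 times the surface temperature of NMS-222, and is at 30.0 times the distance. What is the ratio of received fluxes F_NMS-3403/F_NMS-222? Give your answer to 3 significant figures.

4.34×10^-4

L_NMS-3403/L_NMS-222 = (R_NMS-3403/R_NMS-222)²(T_NMS-3403/T_NMS-222)⁴ = (2.50)² × (0.500)⁴ = 0.3906.
F_NMS-3403/F_NMS-222 = (L_NMS-3403/L_NMS-222)/(d_NMS-3403/d_NMS-222)² = 0.3906 / (30.0)² = 4.340×10^-4.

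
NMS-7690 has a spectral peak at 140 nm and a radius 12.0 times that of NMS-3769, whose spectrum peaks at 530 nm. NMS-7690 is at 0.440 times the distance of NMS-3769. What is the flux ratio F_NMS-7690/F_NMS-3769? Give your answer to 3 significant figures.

1.53×10^5

Wien's law: T_NMS-7690/T_NMS-3769 = λ_NMS-3769/λ_NMS-7690 = 530/140 = 3.786.
L_NMS-7690/L_NMS-3769 = (R_NMS-7690/R_NMS-3769)²(T_NMS-7690/T_NMS-3769)⁴ = (12.0)²(3.786)⁴ = 2.958×10^4.
F_NMS-7690/F_NMS-3769 = (L_NMS-7690/L_NMS-3769)/(d_NMS-7690/d_NMS-3769)² = 2.958×10^4/(0.440)² = 1.528×10^5.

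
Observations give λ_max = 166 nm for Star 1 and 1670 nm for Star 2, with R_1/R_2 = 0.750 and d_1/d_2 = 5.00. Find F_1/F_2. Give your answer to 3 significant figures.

230

Wien's law: T_1/T_2 = λ_2/λ_1 = 1670/166 = 10.06.
L_1/L_2 = (R_1/R_2)²(T_1/T_2)⁴ = (0.750)²(10.06)⁴ = 5762.
F_1/F_2 = (L_1/L_2)/(d_1/d_2)² = 5762/(5.00)² = 230.5.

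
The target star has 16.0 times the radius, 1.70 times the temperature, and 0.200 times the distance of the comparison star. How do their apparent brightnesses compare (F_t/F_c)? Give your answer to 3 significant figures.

5.35×10^4

L_t/L_c = (R_t/R_c)²(T_t/T_c)⁴ = (16.0)² × (1.70)⁴ = 2138.
F_t/F_c = (L_t/L_c)/(d_t/d_c)² = 2138 / (0.200)² = 5.345×10^4.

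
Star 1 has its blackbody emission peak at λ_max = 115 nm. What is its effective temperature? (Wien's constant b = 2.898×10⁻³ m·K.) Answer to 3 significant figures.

2.52×10^4 K

T = b/λ_max = 2.898×10⁻³ / (115×10⁻⁹) = 2.520×10^4 K.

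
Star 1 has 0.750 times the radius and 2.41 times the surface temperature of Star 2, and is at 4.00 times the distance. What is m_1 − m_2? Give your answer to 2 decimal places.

-0.19

L_1/L_2 = (0.750)²(2.41)⁴ = 18.98.
F_1/F_2 = (L_1/L_2)/(d_1/d_2)² = 18.98/16.00 = 1.186.
m_1 − m_2 = −2.5 log₁₀(1.186) = -0.19.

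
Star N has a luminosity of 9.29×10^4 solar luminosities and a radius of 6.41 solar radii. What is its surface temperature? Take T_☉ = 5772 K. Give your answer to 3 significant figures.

T/T_☉ = (L/L_☉)^(1/4) / (R/R_☉)^(1/2)
T = 5772 × (9.29×10^4)^(1/4) / √(6.41) = 5772 × 17.46 / 2.532 = 3.980×10^4 K.

3.98×10^4 K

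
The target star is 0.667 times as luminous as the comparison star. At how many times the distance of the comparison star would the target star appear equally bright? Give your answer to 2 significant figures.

Equal flux requires L_t/d_t² = L_c/d_c², so d_t/d_c = √(L_t/L_c)
= √(0.667) = 0.8167.

0.82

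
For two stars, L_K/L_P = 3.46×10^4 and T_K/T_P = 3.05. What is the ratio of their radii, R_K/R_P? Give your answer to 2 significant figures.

20

L ∝ R²T⁴ gives R ∝ √L / T², so
R_K/R_P = √(3.46×10^4) / (3.05)² = 186.0 / 9.302 = 20.00.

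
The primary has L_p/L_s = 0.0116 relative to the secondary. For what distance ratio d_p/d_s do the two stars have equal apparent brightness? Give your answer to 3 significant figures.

Equal flux requires L_p/d_p² = L_s/d_s², so d_p/d_s = √(L_p/L_s)
= √(0.0116) = 0.1077.

0.108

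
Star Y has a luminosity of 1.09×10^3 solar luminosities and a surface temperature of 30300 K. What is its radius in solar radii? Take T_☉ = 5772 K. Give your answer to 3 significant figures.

1.20 solar radii

R/R_☉ = √(L/L_☉) / (T/T_☉)² = √(1.09×10^3) / (5.249)²
       = 33.02 / 27.56 = 1.198.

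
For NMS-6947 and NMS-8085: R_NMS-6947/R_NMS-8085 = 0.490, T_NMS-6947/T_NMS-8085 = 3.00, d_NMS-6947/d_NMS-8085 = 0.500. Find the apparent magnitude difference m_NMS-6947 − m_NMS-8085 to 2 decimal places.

L_NMS-6947/L_NMS-8085 = (0.490)²(3.00)⁴ = 19.45.
F_NMS-6947/F_NMS-8085 = (L_NMS-6947/L_NMS-8085)/(d_NMS-6947/d_NMS-8085)² = 19.45/0.2500 = 77.79.
m_NMS-6947 − m_NMS-8085 = −2.5 log₁₀(77.79) = -4.73.

-4.73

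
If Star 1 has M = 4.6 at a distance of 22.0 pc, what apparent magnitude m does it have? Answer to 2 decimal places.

m = M + 5 log₁₀(d/10 pc) = 4.6 + 5 log₁₀(22.0/10)
  = 4.6 + 5 × 0.342 = 4.6 + 1.71 = 6.31.

6.31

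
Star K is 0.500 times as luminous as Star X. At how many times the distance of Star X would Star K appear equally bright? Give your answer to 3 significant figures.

Equal flux requires L_K/d_K² = L_X/d_X², so d_K/d_X = √(L_K/L_X)
= √(0.500) = 0.7071.

0.707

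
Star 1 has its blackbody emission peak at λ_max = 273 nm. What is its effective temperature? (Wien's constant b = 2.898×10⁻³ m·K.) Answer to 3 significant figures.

1.06×10^4 K

T = b/λ_max = 2.898×10⁻³ / (273×10⁻⁹) = 1.062×10^4 K.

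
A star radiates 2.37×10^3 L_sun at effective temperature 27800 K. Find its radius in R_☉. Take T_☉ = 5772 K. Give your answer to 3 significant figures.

R/R_☉ = √(L/L_☉) / (T/T_☉)² = √(2.37×10^3) / (4.816)²
       = 48.68 / 23.20 = 2.099.

2.10 R_☉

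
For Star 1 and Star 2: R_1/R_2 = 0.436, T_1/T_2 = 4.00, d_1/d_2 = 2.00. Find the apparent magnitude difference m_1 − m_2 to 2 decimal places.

-2.71

L_1/L_2 = (0.436)²(4.00)⁴ = 48.66.
F_1/F_2 = (L_1/L_2)/(d_1/d_2)² = 48.66/4.000 = 12.17.
m_1 − m_2 = −2.5 log₁₀(12.17) = -2.71.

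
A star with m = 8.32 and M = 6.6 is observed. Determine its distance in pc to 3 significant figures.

m − M = 5 log₁₀(d/10 pc)
8.32 − (6.6) = 1.72 = 5 log₁₀(d/10)
d = 10 × 10^(1.72/5) = 10 × 10^0.344 = 22.08 pc.

22.1 pc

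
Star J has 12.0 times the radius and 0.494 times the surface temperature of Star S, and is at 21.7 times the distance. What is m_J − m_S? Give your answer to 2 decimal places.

4.35

L_J/L_S = (12.0)²(0.494)⁴ = 8.576.
F_J/F_S = (L_J/L_S)/(d_J/d_S)² = 8.576/470.9 = 0.01821.
m_J − m_S = −2.5 log₁₀(0.01821) = 4.35.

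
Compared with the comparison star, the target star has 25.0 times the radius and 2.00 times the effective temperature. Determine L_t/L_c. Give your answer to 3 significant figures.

1.00×10^4

From the Stefan–Boltzmann law, L ∝ R²T⁴, so
L_t/L_c = (R_t/R_c)² (T_t/T_c)⁴ = (25.0)² × (2.00)⁴ = 625.0 × 16.00 = 1.000×10^4.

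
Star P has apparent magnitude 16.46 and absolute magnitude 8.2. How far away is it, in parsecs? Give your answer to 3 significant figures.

449 pc

m − M = 5 log₁₀(d/10 pc)
16.46 − (8.2) = 8.26 = 5 log₁₀(d/10)
d = 10 × 10^(8.26/5) = 10 × 10^1.652 = 448.7 pc.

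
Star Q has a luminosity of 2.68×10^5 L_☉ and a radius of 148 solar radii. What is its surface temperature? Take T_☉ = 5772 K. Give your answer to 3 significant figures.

1.08×10^4 K

T/T_☉ = (L/L_☉)^(1/4) / (R/R_☉)^(1/2)
T = 5772 × (2.68×10^5)^(1/4) / √(148) = 5772 × 22.75 / 12.17 = 1.080×10^4 K.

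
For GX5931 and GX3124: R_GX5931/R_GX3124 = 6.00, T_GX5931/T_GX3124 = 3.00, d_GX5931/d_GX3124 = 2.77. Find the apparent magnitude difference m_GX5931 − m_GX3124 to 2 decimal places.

-6.45

L_GX5931/L_GX3124 = (6.00)²(3.00)⁴ = 2916.
F_GX5931/F_GX3124 = (L_GX5931/L_GX3124)/(d_GX5931/d_GX3124)² = 2916/7.673 = 380.0.
m_GX5931 − m_GX3124 = −2.5 log₁₀(380.0) = -6.45.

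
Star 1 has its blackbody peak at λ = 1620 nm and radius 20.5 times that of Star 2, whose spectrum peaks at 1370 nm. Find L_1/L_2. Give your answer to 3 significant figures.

215

Wien's law gives T ∝ 1/λ_max, so T_1/T_2 = λ_2/λ_1 = 1370/1620 = 0.8457.
Then L ∝ R²T⁴ gives L_1/L_2 = (20.5)² × (0.8457)⁴ = 420.2 × 0.5115 = 214.9.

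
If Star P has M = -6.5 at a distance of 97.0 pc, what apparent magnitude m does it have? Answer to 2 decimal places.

-1.57

m = M + 5 log₁₀(d/10 pc) = -6.5 + 5 log₁₀(97.0/10)
  = -6.5 + 5 × 0.987 = -6.5 + 4.93 = -1.57.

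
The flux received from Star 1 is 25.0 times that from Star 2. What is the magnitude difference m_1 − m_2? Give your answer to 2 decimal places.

m_1 − m_2 = −2.5 log₁₀(F_1/F_2) = −2.5 log₁₀(25.0) = −2.5 × (1.398) = -3.495.

-3.49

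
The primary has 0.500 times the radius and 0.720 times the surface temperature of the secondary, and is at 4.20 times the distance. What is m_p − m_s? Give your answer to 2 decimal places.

L_p/L_s = (0.500)²(0.720)⁴ = 0.06718.
F_p/F_s = (L_p/L_s)/(d_p/d_s)² = 0.06718/17.64 = 0.003809.
m_p − m_s = −2.5 log₁₀(0.003809) = 6.05.

6.05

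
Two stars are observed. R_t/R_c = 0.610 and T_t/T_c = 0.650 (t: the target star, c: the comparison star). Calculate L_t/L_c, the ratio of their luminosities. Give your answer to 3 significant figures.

From the Stefan–Boltzmann law, L ∝ R²T⁴, so
L_t/L_c = (R_t/R_c)² (T_t/T_c)⁴ = (0.610)² × (0.650)⁴ = 0.3721 × 0.1785 = 0.06642.

0.0664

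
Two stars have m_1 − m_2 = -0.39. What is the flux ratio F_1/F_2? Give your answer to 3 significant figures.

F_1/F_2 = 10^(−(m_1 − m_2)/2.5) = 10^(0.39/2.5) = 10^0.156 = 1.432.

1.43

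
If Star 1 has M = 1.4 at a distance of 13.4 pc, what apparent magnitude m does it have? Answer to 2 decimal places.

m = M + 5 log₁₀(d/10 pc) = 1.4 + 5 log₁₀(13.4/10)
  = 1.4 + 5 × 0.127 = 1.4 + 0.64 = 2.04.

2.04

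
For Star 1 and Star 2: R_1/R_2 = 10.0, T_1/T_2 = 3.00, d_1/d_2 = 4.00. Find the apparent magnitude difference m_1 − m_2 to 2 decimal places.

-6.76

L_1/L_2 = (10.0)²(3.00)⁴ = 8100.
F_1/F_2 = (L_1/L_2)/(d_1/d_2)² = 8100/16.00 = 506.2.
m_1 − m_2 = −2.5 log₁₀(506.2) = -6.76.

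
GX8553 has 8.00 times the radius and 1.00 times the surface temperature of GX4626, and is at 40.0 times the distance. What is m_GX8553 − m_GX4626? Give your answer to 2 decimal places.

3.49

L_GX8553/L_GX4626 = (8.00)²(1.00)⁴ = 64.00.
F_GX8553/F_GX4626 = (L_GX8553/L_GX4626)/(d_GX8553/d_GX4626)² = 64.00/1600 = 0.04000.
m_GX8553 − m_GX4626 = −2.5 log₁₀(0.04000) = 3.49.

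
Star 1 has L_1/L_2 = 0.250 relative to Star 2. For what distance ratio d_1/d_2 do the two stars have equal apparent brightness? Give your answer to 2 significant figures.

0.50

Equal flux requires L_1/d_1² = L_2/d_2², so d_1/d_2 = √(L_1/L_2)
= √(0.250) = 0.5000.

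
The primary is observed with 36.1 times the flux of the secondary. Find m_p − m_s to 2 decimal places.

-3.89

m_p − m_s = −2.5 log₁₀(F_p/F_s) = −2.5 log₁₀(36.1) = −2.5 × (1.558) = -3.894.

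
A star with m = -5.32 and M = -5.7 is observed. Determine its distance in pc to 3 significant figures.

m − M = 5 log₁₀(d/10 pc)
-5.32 − (-5.7) = 0.38 = 5 log₁₀(d/10)
d = 10 × 10^(0.38/5) = 10 × 10^0.076 = 11.91 pc.

11.9 pc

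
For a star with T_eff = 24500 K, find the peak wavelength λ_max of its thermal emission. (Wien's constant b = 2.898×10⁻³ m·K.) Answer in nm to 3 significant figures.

λ_max = b/T = 2.898×10⁻³ / 24500 = 1.18×10^-7 m = 118.3 nm.

118 nm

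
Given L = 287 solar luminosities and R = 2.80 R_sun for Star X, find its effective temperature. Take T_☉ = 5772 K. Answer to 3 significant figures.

1.42×10^4 K

T/T_☉ = (L/L_☉)^(1/4) / (R/R_☉)^(1/2)
T = 5772 × (287)^(1/4) / √(2.80) = 5772 × 4.116 / 1.673 = 1.420×10^4 K.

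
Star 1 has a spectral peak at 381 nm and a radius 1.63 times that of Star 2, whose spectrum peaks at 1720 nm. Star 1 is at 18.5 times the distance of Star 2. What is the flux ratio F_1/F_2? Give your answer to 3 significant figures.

Wien's law: T_1/T_2 = λ_2/λ_1 = 1720/381 = 4.514.
L_1/L_2 = (R_1/R_2)²(T_1/T_2)⁴ = (1.63)²(4.514)⁴ = 1104.
F_1/F_2 = (L_1/L_2)/(d_1/d_2)² = 1104/(18.5)² = 3.224.

3.22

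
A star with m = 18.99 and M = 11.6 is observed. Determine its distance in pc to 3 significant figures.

301 pc

m − M = 5 log₁₀(d/10 pc)
18.99 − (11.6) = 7.39 = 5 log₁₀(d/10)
d = 10 × 10^(7.39/5) = 10 × 10^1.478 = 300.6 pc.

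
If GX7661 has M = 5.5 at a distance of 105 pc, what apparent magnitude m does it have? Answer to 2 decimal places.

10.61

m = M + 5 log₁₀(d/10 pc) = 5.5 + 5 log₁₀(105/10)
  = 5.5 + 5 × 1.021 = 5.5 + 5.11 = 10.61.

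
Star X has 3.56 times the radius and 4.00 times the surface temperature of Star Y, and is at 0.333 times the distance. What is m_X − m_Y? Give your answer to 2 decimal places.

L_X/L_Y = (3.56)²(4.00)⁴ = 3244.
F_X/F_Y = (L_X/L_Y)/(d_X/d_Y)² = 3244/0.1109 = 2.926×10^4.
m_X − m_Y = −2.5 log₁₀(2.926×10^4) = -11.17.

-11.17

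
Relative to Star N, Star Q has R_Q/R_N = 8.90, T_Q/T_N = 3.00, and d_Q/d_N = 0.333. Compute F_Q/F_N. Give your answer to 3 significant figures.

5.79×10^4

L_Q/L_N = (R_Q/R_N)²(T_Q/T_N)⁴ = (8.90)² × (3.00)⁴ = 6416.
F_Q/F_N = (L_Q/L_N)/(d_Q/d_N)² = 6416 / (0.333)² = 5.786×10^4.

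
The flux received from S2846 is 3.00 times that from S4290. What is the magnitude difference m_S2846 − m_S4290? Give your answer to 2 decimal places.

-1.19

m_S2846 − m_S4290 = −2.5 log₁₀(F_S2846/F_S4290) = −2.5 log₁₀(3.00) = −2.5 × (0.477) = -1.193.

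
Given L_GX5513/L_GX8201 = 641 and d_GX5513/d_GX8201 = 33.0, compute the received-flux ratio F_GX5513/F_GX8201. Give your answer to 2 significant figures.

0.59

F = L/(4πd²), so F_GX5513/F_GX8201 = (L_GX5513/L_GX8201) / (d_GX5513/d_GX8201)²
= 641 / (33.0)² = 641 / 1089 = 0.5886.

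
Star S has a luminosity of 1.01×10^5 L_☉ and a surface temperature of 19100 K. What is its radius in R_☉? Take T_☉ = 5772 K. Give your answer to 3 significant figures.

29.0 R_☉

R/R_☉ = √(L/L_☉) / (T/T_☉)² = √(1.01×10^5) / (3.309)²
       = 317.8 / 10.95 = 29.02.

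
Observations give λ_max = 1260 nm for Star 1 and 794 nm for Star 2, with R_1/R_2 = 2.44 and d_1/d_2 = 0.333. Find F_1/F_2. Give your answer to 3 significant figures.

Wien's law: T_1/T_2 = λ_2/λ_1 = 794/1260 = 0.6302.
L_1/L_2 = (R_1/R_2)²(T_1/T_2)⁴ = (2.44)²(0.6302)⁴ = 0.9388.
F_1/F_2 = (L_1/L_2)/(d_1/d_2)² = 0.9388/(0.333)² = 8.466.

8.47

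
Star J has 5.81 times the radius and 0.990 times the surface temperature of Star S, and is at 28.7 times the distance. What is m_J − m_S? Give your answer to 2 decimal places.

3.51

L_J/L_S = (5.81)²(0.990)⁴ = 32.43.
F_J/F_S = (L_J/L_S)/(d_J/d_S)² = 32.43/823.7 = 0.03937.
m_J − m_S = −2.5 log₁₀(0.03937) = 3.51.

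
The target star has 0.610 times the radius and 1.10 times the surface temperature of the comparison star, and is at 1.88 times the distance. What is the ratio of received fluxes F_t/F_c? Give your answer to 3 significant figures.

L_t/L_c = (R_t/R_c)²(T_t/T_c)⁴ = (0.610)² × (1.10)⁴ = 0.5448.
F_t/F_c = (L_t/L_c)/(d_t/d_c)² = 0.5448 / (1.88)² = 0.1541.

0.154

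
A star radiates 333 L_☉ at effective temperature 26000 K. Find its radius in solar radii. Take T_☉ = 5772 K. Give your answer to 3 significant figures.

0.899 solar radii

R/R_☉ = √(L/L_☉) / (T/T_☉)² = √(333) / (4.505)²
       = 18.25 / 20.29 = 0.8993.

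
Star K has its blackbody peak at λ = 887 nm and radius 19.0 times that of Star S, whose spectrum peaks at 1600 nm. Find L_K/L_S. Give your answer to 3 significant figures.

3.82×10^3

Wien's law gives T ∝ 1/λ_max, so T_K/T_S = λ_S/λ_K = 1600/887 = 1.804.
Then L ∝ R²T⁴ gives L_K/L_S = (19.0)² × (1.804)⁴ = 361.0 × 10.59 = 3822.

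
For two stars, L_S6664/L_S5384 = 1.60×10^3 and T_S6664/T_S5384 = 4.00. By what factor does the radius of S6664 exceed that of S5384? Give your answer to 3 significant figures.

2.50

L ∝ R²T⁴ gives R ∝ √L / T², so
R_S6664/R_S5384 = √(1.60×10^3) / (4.00)² = 40.00 / 16.00 = 2.500.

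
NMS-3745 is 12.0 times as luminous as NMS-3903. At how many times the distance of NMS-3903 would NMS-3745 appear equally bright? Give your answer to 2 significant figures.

Equal flux requires L_NMS-3745/d_NMS-3745² = L_NMS-3903/d_NMS-3903², so d_NMS-3745/d_NMS-3903 = √(L_NMS-3745/L_NMS-3903)
= √(12.0) = 3.464.

3.5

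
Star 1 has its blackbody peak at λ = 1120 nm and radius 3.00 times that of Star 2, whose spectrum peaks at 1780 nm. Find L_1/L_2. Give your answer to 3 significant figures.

Wien's law gives T ∝ 1/λ_max, so T_1/T_2 = λ_2/λ_1 = 1780/1120 = 1.589.
Then L ∝ R²T⁴ gives L_1/L_2 = (3.00)² × (1.589)⁴ = 9.000 × 6.380 = 57.42.

57.4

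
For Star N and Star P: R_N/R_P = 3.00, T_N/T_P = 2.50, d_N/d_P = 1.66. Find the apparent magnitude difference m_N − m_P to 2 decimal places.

L_N/L_P = (3.00)²(2.50)⁴ = 351.6.
F_N/F_P = (L_N/L_P)/(d_N/d_P)² = 351.6/2.756 = 127.6.
m_N − m_P = −2.5 log₁₀(127.6) = -5.26.

-5.26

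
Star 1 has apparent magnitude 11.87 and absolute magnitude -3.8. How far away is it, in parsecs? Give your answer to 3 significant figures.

m − M = 5 log₁₀(d/10 pc)
11.87 − (-3.8) = 15.67 = 5 log₁₀(d/10)
d = 10 × 10^(15.67/5) = 10 × 10^3.134 = 1.361×10^4 pc.

1.36×10^4 pc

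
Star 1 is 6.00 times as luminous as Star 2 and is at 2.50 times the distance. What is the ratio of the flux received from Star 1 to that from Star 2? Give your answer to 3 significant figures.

F = L/(4πd²), so F_1/F_2 = (L_1/L_2) / (d_1/d_2)²
= 6.00 / (2.50)² = 6.00 / 6.250 = 0.9600.

0.960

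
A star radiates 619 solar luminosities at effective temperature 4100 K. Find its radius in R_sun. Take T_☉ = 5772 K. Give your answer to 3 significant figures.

R/R_☉ = √(L/L_☉) / (T/T_☉)² = √(619) / (0.7103)²
       = 24.88 / 0.5046 = 49.31.

49.3 R_sun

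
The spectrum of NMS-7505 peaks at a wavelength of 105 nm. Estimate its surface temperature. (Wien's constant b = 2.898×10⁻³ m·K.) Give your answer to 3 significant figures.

T = b/λ_max = 2.898×10⁻³ / (105×10⁻⁹) = 2.760×10^4 K.

2.76×10^4 K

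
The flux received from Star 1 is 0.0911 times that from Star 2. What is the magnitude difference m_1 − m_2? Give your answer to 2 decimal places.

2.60

m_1 − m_2 = −2.5 log₁₀(F_1/F_2) = −2.5 log₁₀(0.0911) = −2.5 × (-1.040) = 2.601.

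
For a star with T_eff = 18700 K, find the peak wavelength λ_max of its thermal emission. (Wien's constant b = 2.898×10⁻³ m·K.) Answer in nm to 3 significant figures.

λ_max = b/T = 2.898×10⁻³ / 18700 = 1.55×10^-7 m = 155.0 nm.

155 nm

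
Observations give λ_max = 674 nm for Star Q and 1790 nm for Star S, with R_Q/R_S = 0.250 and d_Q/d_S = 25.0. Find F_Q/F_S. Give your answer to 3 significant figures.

0.00497

Wien's law: T_Q/T_S = λ_S/λ_Q = 1790/674 = 2.656.
L_Q/L_S = (R_Q/R_S)²(T_Q/T_S)⁴ = (0.250)²(2.656)⁴ = 3.109.
F_Q/F_S = (L_Q/L_S)/(d_Q/d_S)² = 3.109/(25.0)² = 0.004975.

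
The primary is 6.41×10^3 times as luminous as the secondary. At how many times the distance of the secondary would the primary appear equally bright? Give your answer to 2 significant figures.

Equal flux requires L_p/d_p² = L_s/d_s², so d_p/d_s = √(L_p/L_s)
= √(6.41×10^3) = 80.06.

80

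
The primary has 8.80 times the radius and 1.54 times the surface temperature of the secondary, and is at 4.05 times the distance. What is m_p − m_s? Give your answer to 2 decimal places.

L_p/L_s = (8.80)²(1.54)⁴ = 435.6.
F_p/F_s = (L_p/L_s)/(d_p/d_s)² = 435.6/16.40 = 26.55.
m_p − m_s = −2.5 log₁₀(26.55) = -3.56.

-3.56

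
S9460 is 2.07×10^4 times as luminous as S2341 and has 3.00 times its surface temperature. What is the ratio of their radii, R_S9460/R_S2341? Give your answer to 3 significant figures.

L ∝ R²T⁴ gives R ∝ √L / T², so
R_S9460/R_S2341 = √(2.07×10^4) / (3.00)² = 143.9 / 9.000 = 15.99.

16.0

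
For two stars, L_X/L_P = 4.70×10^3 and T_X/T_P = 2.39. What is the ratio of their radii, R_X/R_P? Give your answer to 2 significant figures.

12

L ∝ R²T⁴ gives R ∝ √L / T², so
R_X/R_P = √(4.70×10^3) / (2.39)² = 68.56 / 5.712 = 12.00.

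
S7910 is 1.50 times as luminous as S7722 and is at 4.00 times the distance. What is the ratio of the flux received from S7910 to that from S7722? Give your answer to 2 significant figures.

0.094

F = L/(4πd²), so F_S7910/F_S7722 = (L_S7910/L_S7722) / (d_S7910/d_S7722)²
= 1.50 / (4.00)² = 1.50 / 16.00 = 0.09375.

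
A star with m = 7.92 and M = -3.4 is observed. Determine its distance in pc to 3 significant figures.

m − M = 5 log₁₀(d/10 pc)
7.92 − (-3.4) = 11.32 = 5 log₁₀(d/10)
d = 10 × 10^(11.32/5) = 10 × 10^2.264 = 1837 pc.

1.84×10^3 pc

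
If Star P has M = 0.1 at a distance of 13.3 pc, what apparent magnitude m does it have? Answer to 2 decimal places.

0.72

m = M + 5 log₁₀(d/10 pc) = 0.1 + 5 log₁₀(13.3/10)
  = 0.1 + 5 × 0.124 = 0.1 + 0.62 = 0.72.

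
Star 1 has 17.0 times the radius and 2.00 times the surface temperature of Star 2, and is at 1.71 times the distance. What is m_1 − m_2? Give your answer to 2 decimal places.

L_1/L_2 = (17.0)²(2.00)⁴ = 4624.
F_1/F_2 = (L_1/L_2)/(d_1/d_2)² = 4624/2.924 = 1581.
m_1 − m_2 = −2.5 log₁₀(1581) = -8.00.

-8.00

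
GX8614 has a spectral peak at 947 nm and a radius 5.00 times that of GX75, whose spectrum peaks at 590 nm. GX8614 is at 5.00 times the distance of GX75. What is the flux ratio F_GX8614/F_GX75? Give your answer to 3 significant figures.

Wien's law: T_GX8614/T_GX75 = λ_GX75/λ_GX8614 = 590/947 = 0.6230.
L_GX8614/L_GX75 = (R_GX8614/R_GX75)²(T_GX8614/T_GX75)⁴ = (5.00)²(0.6230)⁴ = 3.767.
F_GX8614/F_GX75 = (L_GX8614/L_GX75)/(d_GX8614/d_GX75)² = 3.767/(5.00)² = 0.1507.

0.151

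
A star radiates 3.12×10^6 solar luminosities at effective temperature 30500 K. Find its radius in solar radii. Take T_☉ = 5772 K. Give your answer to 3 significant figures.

R/R_☉ = √(L/L_☉) / (T/T_☉)² = √(3.12×10^6) / (5.284)²
       = 1766 / 27.92 = 63.26.

63.3 solar radii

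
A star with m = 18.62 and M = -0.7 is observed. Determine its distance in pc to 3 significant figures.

m − M = 5 log₁₀(d/10 pc)
18.62 − (-0.7) = 19.32 = 5 log₁₀(d/10)
d = 10 × 10^(19.32/5) = 10 × 10^3.864 = 7.311×10^4 pc.

7.31×10^4 pc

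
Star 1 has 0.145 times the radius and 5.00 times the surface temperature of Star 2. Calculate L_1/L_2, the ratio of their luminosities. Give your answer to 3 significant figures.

13.1

From the Stefan–Boltzmann law, L ∝ R²T⁴, so
L_1/L_2 = (R_1/R_2)² (T_1/T_2)⁴ = (0.145)² × (5.00)⁴ = 0.02102 × 625.0 = 13.14.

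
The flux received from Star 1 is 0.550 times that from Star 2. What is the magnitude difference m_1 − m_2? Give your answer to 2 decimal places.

0.65

m_1 − m_2 = −2.5 log₁₀(F_1/F_2) = −2.5 log₁₀(0.550) = −2.5 × (-0.260) = 0.649.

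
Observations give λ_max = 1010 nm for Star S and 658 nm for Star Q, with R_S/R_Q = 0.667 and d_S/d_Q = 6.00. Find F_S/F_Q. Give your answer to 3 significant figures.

0.00223

Wien's law: T_S/T_Q = λ_Q/λ_S = 658/1010 = 0.6515.
L_S/L_Q = (R_S/R_Q)²(T_S/T_Q)⁴ = (0.667)²(0.6515)⁴ = 0.08014.
F_S/F_Q = (L_S/L_Q)/(d_S/d_Q)² = 0.08014/(6.00)² = 0.002226.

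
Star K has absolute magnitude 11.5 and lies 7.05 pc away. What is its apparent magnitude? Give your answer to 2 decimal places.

m = M + 5 log₁₀(d/10 pc) = 11.5 + 5 log₁₀(7.05/10)
  = 11.5 + 5 × -0.152 = 11.5 + -0.76 = 10.74.

10.74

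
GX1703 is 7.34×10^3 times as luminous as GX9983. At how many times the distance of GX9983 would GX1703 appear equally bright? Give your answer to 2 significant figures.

Equal flux requires L_GX1703/d_GX1703² = L_GX9983/d_GX9983², so d_GX1703/d_GX9983 = √(L_GX1703/L_GX9983)
= √(7.34×10^3) = 85.67.

86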